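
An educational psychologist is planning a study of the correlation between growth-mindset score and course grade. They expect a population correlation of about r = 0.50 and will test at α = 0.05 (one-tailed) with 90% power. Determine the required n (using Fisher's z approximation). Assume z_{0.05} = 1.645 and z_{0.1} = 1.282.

Fisher's z: C = ½·ln((1+r)/(1−r)) = ½·ln(3.0000) = 0.5493.
n = ((z_{α} + z_β)/C)² + 3.
(1.645 + 1.282) / 0.5493 = 2.927 / 0.5493 = 5.329.
n = 5.329² + 3 = 28.39 + 3 = 31.4.
Round up.

n = 32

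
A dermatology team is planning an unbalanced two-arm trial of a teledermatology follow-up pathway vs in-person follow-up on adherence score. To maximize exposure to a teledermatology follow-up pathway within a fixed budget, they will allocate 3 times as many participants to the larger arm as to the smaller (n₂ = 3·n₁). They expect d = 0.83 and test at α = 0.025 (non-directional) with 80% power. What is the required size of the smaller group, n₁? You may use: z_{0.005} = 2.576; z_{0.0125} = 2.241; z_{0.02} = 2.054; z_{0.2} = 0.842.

With allocation ratio k = n₂/n₁ = 3, Var(x̄₁−x̄₂) = σ²(1/n₁ + 1/(k·n₁)) = σ²·(k+1)/(k·n₁).
So n₁ = (1 + 1/k)·((z_{α/2} + z_β)/d)² = 1.333 × (3.083/0.83)².
n₁ = 1.333 × 13.80 = 18.4.
Round up: n₁ = 19, giving n₂ = 3 × 19 = 57.

n₁ = 19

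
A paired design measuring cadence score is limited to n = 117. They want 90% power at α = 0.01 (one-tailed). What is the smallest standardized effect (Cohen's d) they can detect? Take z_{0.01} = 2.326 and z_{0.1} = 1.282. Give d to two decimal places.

For a single sample (or paired design) of n = 117: d_min = (z_{α} + z_β)/√n.
z-sum = 2.326 + 1.282 = 3.608.
d_min = 3.608 / √117 = 3.608 / 10.817 = 0.334.

d_min ≈ 0.33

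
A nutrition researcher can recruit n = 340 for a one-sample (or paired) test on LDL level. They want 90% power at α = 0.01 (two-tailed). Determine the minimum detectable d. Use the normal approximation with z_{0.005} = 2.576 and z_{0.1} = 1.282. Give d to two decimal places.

For a single sample (or paired design) of n = 340: d_min = (z_{α/2} + z_β)/√n.
z-sum = 2.576 + 1.282 = 3.858.
d_min = 3.858 / √340 = 3.858 / 18.439 = 0.209.

d_min ≈ 0.21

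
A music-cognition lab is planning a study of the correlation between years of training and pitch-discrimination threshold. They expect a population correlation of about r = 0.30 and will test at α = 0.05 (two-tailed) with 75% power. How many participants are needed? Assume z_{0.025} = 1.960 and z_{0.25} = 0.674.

Fisher's z: C = ½·ln((1+r)/(1−r)) = ½·ln(1.8571) = 0.3095.
n = ((z_{α/2} + z_β)/C)² + 3.
(1.960 + 0.674) / 0.3095 = 2.634 / 0.3095 = 8.511.
n = 8.511² + 3 = 72.43 + 3 = 75.4.
Round up.

n = 76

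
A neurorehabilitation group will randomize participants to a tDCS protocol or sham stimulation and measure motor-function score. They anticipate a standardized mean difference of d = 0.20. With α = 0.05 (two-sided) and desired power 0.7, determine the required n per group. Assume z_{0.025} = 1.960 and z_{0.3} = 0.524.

For two independent groups with equal n: n = 2·((z_{α/2} + z_β) / d)².
z_{α/2} + z_β = 1.960 + 0.524 = 2.484.
n = 2 × (2.484 / 0.20)² = 2 × 12.420² = 2 × 154.26 = 308.5.
Round up to the next whole participant.

n = 309 per group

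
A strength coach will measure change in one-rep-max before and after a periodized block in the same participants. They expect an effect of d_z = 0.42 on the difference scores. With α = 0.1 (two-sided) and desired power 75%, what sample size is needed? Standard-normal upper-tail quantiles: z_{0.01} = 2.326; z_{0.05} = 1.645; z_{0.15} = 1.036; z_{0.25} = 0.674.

n = 31 pairs

For a paired (one-sample on differences) test: n = ((z_{α/2} + z_β) / d)².
z_{α/2} + z_β = 1.645 + 0.674 = 2.319.
n = (2.319 / 0.42)² = 5.521² = 30.49.
Round up.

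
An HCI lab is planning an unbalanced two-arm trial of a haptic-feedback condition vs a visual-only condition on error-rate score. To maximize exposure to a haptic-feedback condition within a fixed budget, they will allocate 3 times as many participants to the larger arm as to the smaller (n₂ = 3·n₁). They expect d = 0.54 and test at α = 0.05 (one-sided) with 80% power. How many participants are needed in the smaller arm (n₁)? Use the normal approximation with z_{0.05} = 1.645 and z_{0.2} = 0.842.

n₁ = 29

With allocation ratio k = n₂/n₁ = 3, Var(x̄₁−x̄₂) = σ²(1/n₁ + 1/(k·n₁)) = σ²·(k+1)/(k·n₁).
So n₁ = (1 + 1/k)·((z_{α} + z_β)/d)² = 1.333 × (2.487/0.54)².
n₁ = 1.333 × 21.21 = 28.3.
Round up: n₁ = 29, giving n₂ = 3 × 29 = 87.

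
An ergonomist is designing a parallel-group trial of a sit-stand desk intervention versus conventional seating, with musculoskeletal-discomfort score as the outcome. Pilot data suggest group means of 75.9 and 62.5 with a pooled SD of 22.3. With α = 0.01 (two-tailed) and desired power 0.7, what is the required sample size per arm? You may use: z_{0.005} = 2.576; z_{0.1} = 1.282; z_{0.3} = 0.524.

n = 54 per group

Cohen's d = |M₁ − M₂| / SD_pooled = |75.9 − 62.5| / 22.3 = 13.4 / 22.3 = 0.601.
For two independent groups with equal n: n = 2·((z_{α/2} + z_β) / d)².
z_{α/2} + z_β = 2.576 + 0.524 = 3.100.
n = 2 × (3.100 / 0.601)² = 2 × 5.158² = 2 × 26.61 = 53.2.
Round up to the next whole participant.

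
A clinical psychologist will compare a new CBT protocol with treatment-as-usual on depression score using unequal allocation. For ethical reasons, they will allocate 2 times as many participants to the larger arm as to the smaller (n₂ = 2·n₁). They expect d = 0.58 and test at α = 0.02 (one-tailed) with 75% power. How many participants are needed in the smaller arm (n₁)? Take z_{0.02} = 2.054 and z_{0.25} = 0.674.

n₁ = 34

With allocation ratio k = n₂/n₁ = 2, Var(x̄₁−x̄₂) = σ²(1/n₁ + 1/(k·n₁)) = σ²·(k+1)/(k·n₁).
So n₁ = (1 + 1/k)·((z_{α} + z_β)/d)² = 1.500 × (2.728/0.58)².
n₁ = 1.500 × 22.12 = 33.2.
Round up: n₁ = 34, giving n₂ = 2 × 34 = 68.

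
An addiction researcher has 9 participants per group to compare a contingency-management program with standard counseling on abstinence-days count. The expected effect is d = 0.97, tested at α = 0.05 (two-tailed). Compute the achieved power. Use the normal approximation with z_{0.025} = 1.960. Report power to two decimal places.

For two equal groups, power = Φ(d·√(n/2) − z_{α/2}).
d·√(n/2) = 0.97 × √(9/2) = 0.97 × 2.121 = 2.058.
z_β = 2.058 − 1.960 = 0.098.
Power = Φ(0.098) = 0.539.

power ≈ 0.54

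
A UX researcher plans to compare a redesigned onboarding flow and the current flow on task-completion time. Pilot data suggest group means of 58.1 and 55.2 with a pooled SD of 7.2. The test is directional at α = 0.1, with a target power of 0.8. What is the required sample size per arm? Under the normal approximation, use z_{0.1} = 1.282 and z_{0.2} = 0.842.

n = 56 per group

Cohen's d = |M₁ − M₂| / SD_pooled = |58.1 − 55.2| / 7.2 = 2.9 / 7.2 = 0.403.
For two independent groups with equal n: n = 2·((z_{α} + z_β) / d)².
z_{α} + z_β = 1.282 + 0.842 = 2.124.
n = 2 × (2.124 / 0.403)² = 2 × 5.270² = 2 × 27.78 = 55.6.
Round up to the next whole participant.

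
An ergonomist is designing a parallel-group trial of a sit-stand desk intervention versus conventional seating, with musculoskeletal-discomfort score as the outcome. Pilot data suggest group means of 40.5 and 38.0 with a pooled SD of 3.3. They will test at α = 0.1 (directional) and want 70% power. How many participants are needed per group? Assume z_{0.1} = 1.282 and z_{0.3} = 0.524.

n = 12 per group

Cohen's d = |M₁ − M₂| / SD_pooled = |40.5 − 38.0| / 3.3 = 2.5 / 3.3 = 0.758.
For two independent groups with equal n: n = 2·((z_{α} + z_β) / d)².
z_{α} + z_β = 1.282 + 0.524 = 1.806.
n = 2 × (1.806 / 0.758)² = 2 × 2.383² = 2 × 5.68 = 11.4.
Round up to the next whole participant.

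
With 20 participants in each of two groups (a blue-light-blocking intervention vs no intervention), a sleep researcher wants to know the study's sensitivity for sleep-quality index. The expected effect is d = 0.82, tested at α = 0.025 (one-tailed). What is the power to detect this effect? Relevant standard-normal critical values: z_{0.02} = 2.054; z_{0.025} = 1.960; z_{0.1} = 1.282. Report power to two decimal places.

power ≈ 0.74

For two equal groups, power = Φ(d·√(n/2) − z_{α}).
d·√(n/2) = 0.82 × √(20/2) = 0.82 × 3.162 = 2.593.
z_β = 2.593 − 1.960 = 0.633.
Power = Φ(0.633) = 0.737.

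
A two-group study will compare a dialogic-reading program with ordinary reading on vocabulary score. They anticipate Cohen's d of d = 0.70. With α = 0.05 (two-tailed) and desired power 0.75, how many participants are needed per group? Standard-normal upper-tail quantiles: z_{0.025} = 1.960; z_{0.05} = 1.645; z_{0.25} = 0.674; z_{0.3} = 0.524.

n = 29 per group

For two independent groups with equal n: n = 2·((z_{α/2} + z_β) / d)².
z_{α/2} + z_β = 1.960 + 0.674 = 2.634.
n = 2 × (2.634 / 0.70)² = 2 × 3.763² = 2 × 14.16 = 28.3.
Round up to the next whole participant.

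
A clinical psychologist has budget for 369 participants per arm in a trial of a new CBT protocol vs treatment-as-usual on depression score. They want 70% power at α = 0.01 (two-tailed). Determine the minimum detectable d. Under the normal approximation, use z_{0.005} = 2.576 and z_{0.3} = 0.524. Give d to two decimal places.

d_min ≈ 0.23

For two independent groups of n = 369 each: d_min = (z_{α/2} + z_β)·√(2/n).
z-sum = 2.576 + 0.524 = 3.100.
d_min = 3.100 × √(2/369) = 3.100 × 0.0736 = 0.228.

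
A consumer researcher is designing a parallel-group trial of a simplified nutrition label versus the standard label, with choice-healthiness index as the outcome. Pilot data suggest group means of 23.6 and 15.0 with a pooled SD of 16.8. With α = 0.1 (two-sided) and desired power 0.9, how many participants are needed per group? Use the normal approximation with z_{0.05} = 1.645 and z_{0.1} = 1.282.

n = 66 per group

Cohen's d = |M₁ − M₂| / SD_pooled = |23.6 − 15.0| / 16.8 = 8.6 / 16.8 = 0.512.
For two independent groups with equal n: n = 2·((z_{α/2} + z_β) / d)².
z_{α/2} + z_β = 1.645 + 1.282 = 2.927.
n = 2 × (2.927 / 0.512)² = 2 × 5.717² = 2 × 32.68 = 65.4.
Round up to the next whole participant.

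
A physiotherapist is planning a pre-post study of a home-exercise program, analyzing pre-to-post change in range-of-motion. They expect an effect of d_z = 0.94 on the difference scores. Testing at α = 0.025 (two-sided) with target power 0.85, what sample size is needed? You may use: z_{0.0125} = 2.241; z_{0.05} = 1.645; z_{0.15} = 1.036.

For a paired (one-sample on differences) test: n = ((z_{α/2} + z_β) / d)².
z_{α/2} + z_β = 2.241 + 1.036 = 3.277.
n = (3.277 / 0.94)² = 3.486² = 12.15.
Round up.

n = 13 pairs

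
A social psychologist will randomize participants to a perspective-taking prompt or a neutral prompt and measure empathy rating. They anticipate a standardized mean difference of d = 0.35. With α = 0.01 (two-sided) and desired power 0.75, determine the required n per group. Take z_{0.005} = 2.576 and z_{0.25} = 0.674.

n = 173 per group

For two independent groups with equal n: n = 2·((z_{α/2} + z_β) / d)².
z_{α/2} + z_β = 2.576 + 0.674 = 3.250.
n = 2 × (3.250 / 0.35)² = 2 × 9.286² = 2 × 86.22 = 172.4.
Round up to the next whole participant.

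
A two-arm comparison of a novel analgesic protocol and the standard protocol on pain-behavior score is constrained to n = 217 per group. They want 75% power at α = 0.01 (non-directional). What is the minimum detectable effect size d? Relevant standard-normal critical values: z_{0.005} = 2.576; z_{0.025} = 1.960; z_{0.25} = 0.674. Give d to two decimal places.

For two independent groups of n = 217 each: d_min = (z_{α/2} + z_β)·√(2/n).
z-sum = 2.576 + 0.674 = 3.250.
d_min = 3.250 × √(2/217) = 3.250 × 0.0960 = 0.312.

d_min ≈ 0.31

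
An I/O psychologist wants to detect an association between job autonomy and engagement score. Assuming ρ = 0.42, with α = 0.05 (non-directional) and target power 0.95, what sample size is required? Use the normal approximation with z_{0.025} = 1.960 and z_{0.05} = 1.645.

Fisher's z: C = ½·ln((1+r)/(1−r)) = ½·ln(2.4483) = 0.4477.
n = ((z_{α/2} + z_β)/C)² + 3.
(1.960 + 1.645) / 0.4477 = 3.605 / 0.4477 = 8.052.
n = 8.052² + 3 = 64.84 + 3 = 67.8.
Round up.

n = 68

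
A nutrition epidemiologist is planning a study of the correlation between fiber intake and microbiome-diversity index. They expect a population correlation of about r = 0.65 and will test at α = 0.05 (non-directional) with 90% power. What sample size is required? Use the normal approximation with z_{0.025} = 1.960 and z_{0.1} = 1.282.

n = 21

Fisher's z: C = ½·ln((1+r)/(1−r)) = ½·ln(4.7143) = 0.7753.
n = ((z_{α/2} + z_β)/C)² + 3.
(1.960 + 1.282) / 0.7753 = 3.242 / 0.7753 = 4.182.
n = 4.182² + 3 = 17.49 + 3 = 20.5.
Round up.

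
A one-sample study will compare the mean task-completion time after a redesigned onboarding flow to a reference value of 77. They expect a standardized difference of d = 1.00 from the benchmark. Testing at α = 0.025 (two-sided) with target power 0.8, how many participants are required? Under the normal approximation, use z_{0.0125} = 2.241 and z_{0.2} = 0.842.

For a one-sample test: n = ((z_{α/2} + z_β) / d)².
z_{α/2} + z_β = 2.241 + 0.842 = 3.083.
n = (3.083 / 1.00)² = 3.083² = 9.50.
Round up.

n = 10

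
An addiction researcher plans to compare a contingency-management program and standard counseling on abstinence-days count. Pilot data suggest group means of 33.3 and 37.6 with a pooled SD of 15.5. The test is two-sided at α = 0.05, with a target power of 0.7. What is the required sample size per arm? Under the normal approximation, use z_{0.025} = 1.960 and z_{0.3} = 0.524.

n = 161 per group

Cohen's d = |M₁ − M₂| / SD_pooled = |33.3 − 37.6| / 15.5 = 4.3 / 15.5 = 0.277.
For two independent groups with equal n: n = 2·((z_{α/2} + z_β) / d)².
z_{α/2} + z_β = 1.960 + 0.524 = 2.484.
n = 2 × (2.484 / 0.277)² = 2 × 8.968² = 2 × 80.42 = 160.8.
Round up to the next whole participant.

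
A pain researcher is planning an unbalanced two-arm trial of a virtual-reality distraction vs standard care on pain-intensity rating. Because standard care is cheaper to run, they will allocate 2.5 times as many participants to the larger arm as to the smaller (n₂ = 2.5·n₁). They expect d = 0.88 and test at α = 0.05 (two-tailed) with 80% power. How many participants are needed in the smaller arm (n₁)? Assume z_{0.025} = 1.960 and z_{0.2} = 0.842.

n₁ = 15

With allocation ratio k = n₂/n₁ = 2.5, Var(x̄₁−x̄₂) = σ²(1/n₁ + 1/(k·n₁)) = σ²·(k+1)/(k·n₁).
So n₁ = (1 + 1/k)·((z_{α/2} + z_β)/d)² = 1.400 × (2.802/0.88)².
n₁ = 1.400 × 10.14 = 14.2.
Round up: n₁ = 15, giving n₂ = ⌈2.5 × 15⌉ = ⌈37.5⌉ = 38.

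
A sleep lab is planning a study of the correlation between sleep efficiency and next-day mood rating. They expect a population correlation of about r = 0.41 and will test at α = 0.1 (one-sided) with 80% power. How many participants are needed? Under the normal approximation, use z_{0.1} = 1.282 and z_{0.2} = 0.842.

n = 27

Fisher's z: C = ½·ln((1+r)/(1−r)) = ½·ln(2.3898) = 0.4356.
n = ((z_{α} + z_β)/C)² + 3.
(1.282 + 0.842) / 0.4356 = 2.124 / 0.4356 = 4.876.
n = 4.876² + 3 = 23.78 + 3 = 26.8.
Round up.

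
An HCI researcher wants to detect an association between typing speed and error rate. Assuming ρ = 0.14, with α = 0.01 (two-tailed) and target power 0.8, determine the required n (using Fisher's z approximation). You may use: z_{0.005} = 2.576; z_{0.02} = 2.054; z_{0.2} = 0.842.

Fisher's z: C = ½·ln((1+r)/(1−r)) = ½·ln(1.3256) = 0.1409.
n = ((z_{α/2} + z_β)/C)² + 3.
(2.576 + 0.842) / 0.1409 = 3.418 / 0.1409 = 24.258.
n = 24.258² + 3 = 588.47 + 3 = 591.5.
Round up.

n = 592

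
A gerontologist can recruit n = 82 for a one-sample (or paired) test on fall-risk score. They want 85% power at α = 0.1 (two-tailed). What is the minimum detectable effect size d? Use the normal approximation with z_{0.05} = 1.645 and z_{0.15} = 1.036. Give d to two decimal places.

d_min ≈ 0.30

For a single sample (or paired design) of n = 82: d_min = (z_{α/2} + z_β)/√n.
z-sum = 1.645 + 1.036 = 2.681.
d_min = 2.681 / √82 = 2.681 / 9.055 = 0.296.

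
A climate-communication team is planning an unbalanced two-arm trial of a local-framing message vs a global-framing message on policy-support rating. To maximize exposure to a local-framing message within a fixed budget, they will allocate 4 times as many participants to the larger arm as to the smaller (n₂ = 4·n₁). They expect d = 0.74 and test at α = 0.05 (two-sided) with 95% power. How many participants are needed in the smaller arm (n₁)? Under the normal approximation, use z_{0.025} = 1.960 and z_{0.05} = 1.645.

With allocation ratio k = n₂/n₁ = 4, Var(x̄₁−x̄₂) = σ²(1/n₁ + 1/(k·n₁)) = σ²·(k+1)/(k·n₁).
So n₁ = (1 + 1/k)·((z_{α/2} + z_β)/d)² = 1.250 × (3.605/0.74)².
n₁ = 1.250 × 23.73 = 29.7.
Round up: n₁ = 30, giving n₂ = 4 × 30 = 120.

n₁ = 30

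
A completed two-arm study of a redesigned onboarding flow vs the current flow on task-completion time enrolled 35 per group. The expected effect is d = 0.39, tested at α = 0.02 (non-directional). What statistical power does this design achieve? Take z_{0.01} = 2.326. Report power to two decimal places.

For two equal groups, power = Φ(d·√(n/2) − z_{α/2}).
d·√(n/2) = 0.39 × √(35/2) = 0.39 × 4.183 = 1.631.
z_β = 1.631 − 2.326 = -0.695.
Power = Φ(-0.695) = 0.244.

power ≈ 0.24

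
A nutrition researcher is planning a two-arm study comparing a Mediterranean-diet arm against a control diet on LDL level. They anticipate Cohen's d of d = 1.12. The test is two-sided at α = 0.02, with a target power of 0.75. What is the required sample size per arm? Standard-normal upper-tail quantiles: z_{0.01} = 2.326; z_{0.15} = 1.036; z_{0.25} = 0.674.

For two independent groups with equal n: n = 2·((z_{α/2} + z_β) / d)².
z_{α/2} + z_β = 2.326 + 0.674 = 3.000.
n = 2 × (3.000 / 1.12)² = 2 × 2.679² = 2 × 7.17 = 14.3.
Round up to the next whole participant.

n = 15 per group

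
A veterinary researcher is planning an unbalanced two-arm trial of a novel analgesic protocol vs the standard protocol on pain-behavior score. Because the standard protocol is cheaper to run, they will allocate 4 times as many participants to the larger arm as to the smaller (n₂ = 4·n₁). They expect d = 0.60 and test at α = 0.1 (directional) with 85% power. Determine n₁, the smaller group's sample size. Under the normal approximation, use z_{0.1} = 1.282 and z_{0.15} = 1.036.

With allocation ratio k = n₂/n₁ = 4, Var(x̄₁−x̄₂) = σ²(1/n₁ + 1/(k·n₁)) = σ²·(k+1)/(k·n₁).
So n₁ = (1 + 1/k)·((z_{α} + z_β)/d)² = 1.250 × (2.318/0.60)².
n₁ = 1.250 × 14.93 = 18.7.
Round up: n₁ = 19, giving n₂ = 4 × 19 = 76.

n₁ = 19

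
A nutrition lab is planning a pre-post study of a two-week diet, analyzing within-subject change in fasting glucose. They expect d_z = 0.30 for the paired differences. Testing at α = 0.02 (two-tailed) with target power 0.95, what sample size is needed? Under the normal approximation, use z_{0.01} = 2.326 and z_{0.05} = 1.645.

n = 176 pairs

For a paired (one-sample on differences) test: n = ((z_{α/2} + z_β) / d)².
z_{α/2} + z_β = 2.326 + 1.645 = 3.971.
n = (3.971 / 0.30)² = 13.237² = 175.21.
Round up.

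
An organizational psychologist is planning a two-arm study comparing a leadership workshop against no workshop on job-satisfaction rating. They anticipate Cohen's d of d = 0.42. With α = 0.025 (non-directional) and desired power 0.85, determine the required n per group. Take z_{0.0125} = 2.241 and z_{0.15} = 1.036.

n = 122 per group

For two independent groups with equal n: n = 2·((z_{α/2} + z_β) / d)².
z_{α/2} + z_β = 2.241 + 1.036 = 3.277.
n = 2 × (3.277 / 0.42)² = 2 × 7.802² = 2 × 60.88 = 121.8.
Round up to the next whole participant.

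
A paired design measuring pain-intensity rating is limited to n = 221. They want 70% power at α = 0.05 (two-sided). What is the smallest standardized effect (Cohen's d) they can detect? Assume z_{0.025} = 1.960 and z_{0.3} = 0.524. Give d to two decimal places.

d_min ≈ 0.17

For a single sample (or paired design) of n = 221: d_min = (z_{α/2} + z_β)/√n.
z-sum = 1.960 + 0.524 = 2.484.
d_min = 2.484 / √221 = 2.484 / 14.866 = 0.167.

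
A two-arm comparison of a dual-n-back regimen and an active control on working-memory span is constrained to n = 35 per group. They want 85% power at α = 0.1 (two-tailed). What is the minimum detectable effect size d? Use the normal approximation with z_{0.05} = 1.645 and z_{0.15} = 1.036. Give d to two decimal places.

d_min ≈ 0.64

For two independent groups of n = 35 each: d_min = (z_{α/2} + z_β)·√(2/n).
z-sum = 1.645 + 1.036 = 2.681.
d_min = 2.681 × √(2/35) = 2.681 × 0.2390 = 0.641.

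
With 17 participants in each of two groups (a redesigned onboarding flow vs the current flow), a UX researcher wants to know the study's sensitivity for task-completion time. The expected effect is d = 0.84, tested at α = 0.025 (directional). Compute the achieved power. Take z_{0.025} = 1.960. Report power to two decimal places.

For two equal groups, power = Φ(d·√(n/2) − z_{α}).
d·√(n/2) = 0.84 × √(17/2) = 0.84 × 2.915 = 2.449.
z_β = 2.449 − 1.960 = 0.489.
Power = Φ(0.489) = 0.688.

power ≈ 0.69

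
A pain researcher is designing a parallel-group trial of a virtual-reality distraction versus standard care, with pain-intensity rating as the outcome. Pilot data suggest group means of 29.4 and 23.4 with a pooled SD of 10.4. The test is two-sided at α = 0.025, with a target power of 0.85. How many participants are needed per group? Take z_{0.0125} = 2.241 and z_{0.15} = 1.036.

Cohen's d = |M₁ − M₂| / SD_pooled = |29.4 − 23.4| / 10.4 = 6.0 / 10.4 = 0.577.
For two independent groups with equal n: n = 2·((z_{α/2} + z_β) / d)².
z_{α/2} + z_β = 2.241 + 1.036 = 3.277.
n = 2 × (3.277 / 0.577)² = 2 × 5.679² = 2 × 32.26 = 64.5.
Round up to the next whole participant.

n = 65 per group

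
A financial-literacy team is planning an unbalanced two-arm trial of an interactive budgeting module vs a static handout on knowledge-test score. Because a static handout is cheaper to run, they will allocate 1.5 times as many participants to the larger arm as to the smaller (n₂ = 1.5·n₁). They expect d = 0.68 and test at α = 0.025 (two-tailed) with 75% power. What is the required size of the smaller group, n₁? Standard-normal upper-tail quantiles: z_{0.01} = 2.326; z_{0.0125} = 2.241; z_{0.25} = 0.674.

With allocation ratio k = n₂/n₁ = 1.5, Var(x̄₁−x̄₂) = σ²(1/n₁ + 1/(k·n₁)) = σ²·(k+1)/(k·n₁).
So n₁ = (1 + 1/k)·((z_{α/2} + z_β)/d)² = 1.667 × (2.915/0.68)².
n₁ = 1.667 × 18.38 = 30.6.
Round up: n₁ = 31, giving n₂ = ⌈1.5 × 31⌉ = ⌈46.5⌉ = 47.

n₁ = 31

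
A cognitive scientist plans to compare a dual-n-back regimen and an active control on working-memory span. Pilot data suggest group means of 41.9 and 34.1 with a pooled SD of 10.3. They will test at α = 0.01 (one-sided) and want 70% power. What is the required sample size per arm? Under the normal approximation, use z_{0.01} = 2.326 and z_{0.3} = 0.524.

n = 29 per group

Cohen's d = |M₁ − M₂| / SD_pooled = |41.9 − 34.1| / 10.3 = 7.8 / 10.3 = 0.757.
For two independent groups with equal n: n = 2·((z_{α} + z_β) / d)².
z_{α} + z_β = 2.326 + 0.524 = 2.850.
n = 2 × (2.850 / 0.757)² = 2 × 3.765² = 2 × 14.17 = 28.3.
Round up to the next whole participant.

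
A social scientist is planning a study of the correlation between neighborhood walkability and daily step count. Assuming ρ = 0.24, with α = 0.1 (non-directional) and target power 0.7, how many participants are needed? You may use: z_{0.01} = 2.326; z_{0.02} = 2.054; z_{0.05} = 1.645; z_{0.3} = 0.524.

Fisher's z: C = ½·ln((1+r)/(1−r)) = ½·ln(1.6316) = 0.2448.
n = ((z_{α/2} + z_β)/C)² + 3.
(1.645 + 0.524) / 0.2448 = 2.169 / 0.2448 = 8.860.
n = 8.860² + 3 = 78.50 + 3 = 81.5.
Round up.

n = 82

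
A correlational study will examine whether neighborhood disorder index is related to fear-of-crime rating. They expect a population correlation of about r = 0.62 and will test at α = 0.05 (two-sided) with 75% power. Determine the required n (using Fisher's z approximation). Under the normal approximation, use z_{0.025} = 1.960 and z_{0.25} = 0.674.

Fisher's z: C = ½·ln((1+r)/(1−r)) = ½·ln(4.2632) = 0.7250.
n = ((z_{α/2} + z_β)/C)² + 3.
(1.960 + 0.674) / 0.7250 = 2.634 / 0.7250 = 3.633.
n = 3.633² + 3 = 13.20 + 3 = 16.2.
Round up.

n = 17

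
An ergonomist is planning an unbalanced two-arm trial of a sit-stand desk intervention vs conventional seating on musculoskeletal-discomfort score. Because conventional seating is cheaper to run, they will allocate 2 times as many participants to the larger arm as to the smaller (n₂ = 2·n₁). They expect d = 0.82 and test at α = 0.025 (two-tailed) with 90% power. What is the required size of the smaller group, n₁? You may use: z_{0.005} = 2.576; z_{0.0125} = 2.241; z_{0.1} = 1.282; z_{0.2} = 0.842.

With allocation ratio k = n₂/n₁ = 2, Var(x̄₁−x̄₂) = σ²(1/n₁ + 1/(k·n₁)) = σ²·(k+1)/(k·n₁).
So n₁ = (1 + 1/k)·((z_{α/2} + z_β)/d)² = 1.500 × (3.523/0.82)².
n₁ = 1.500 × 18.46 = 27.7.
Round up: n₁ = 28, giving n₂ = 2 × 28 = 56.

n₁ = 28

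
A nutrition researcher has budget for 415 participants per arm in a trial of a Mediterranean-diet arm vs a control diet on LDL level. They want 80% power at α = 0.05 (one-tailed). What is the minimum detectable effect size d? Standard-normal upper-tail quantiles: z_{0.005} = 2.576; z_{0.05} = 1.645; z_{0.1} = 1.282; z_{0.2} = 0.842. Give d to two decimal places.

d_min ≈ 0.17

For two independent groups of n = 415 each: d_min = (z_{α} + z_β)·√(2/n).
z-sum = 1.645 + 0.842 = 2.487.
d_min = 2.487 × √(2/415) = 2.487 × 0.0694 = 0.173.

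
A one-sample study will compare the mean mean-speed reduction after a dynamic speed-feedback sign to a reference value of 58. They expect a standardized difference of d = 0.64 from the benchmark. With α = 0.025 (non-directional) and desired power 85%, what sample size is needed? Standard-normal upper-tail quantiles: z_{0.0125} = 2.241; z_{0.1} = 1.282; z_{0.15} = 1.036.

For a one-sample test: n = ((z_{α/2} + z_β) / d)².
z_{α/2} + z_β = 2.241 + 1.036 = 3.277.
n = (3.277 / 0.64)² = 5.120² = 26.22.
Round up.

n = 27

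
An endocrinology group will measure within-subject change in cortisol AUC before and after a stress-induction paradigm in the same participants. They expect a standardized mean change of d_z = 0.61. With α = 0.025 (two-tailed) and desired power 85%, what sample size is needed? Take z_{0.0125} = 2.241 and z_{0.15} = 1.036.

n = 29 pairs

For a paired (one-sample on differences) test: n = ((z_{α/2} + z_β) / d)².
z_{α/2} + z_β = 2.241 + 1.036 = 3.277.
n = (3.277 / 0.61)² = 5.372² = 28.86.
Round up.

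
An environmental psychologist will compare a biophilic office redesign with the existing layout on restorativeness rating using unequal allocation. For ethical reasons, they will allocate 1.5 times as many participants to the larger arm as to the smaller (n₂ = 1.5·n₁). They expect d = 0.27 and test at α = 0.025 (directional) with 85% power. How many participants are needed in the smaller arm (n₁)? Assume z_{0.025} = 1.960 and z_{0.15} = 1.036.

n₁ = 206

With allocation ratio k = n₂/n₁ = 1.5, Var(x̄₁−x̄₂) = σ²(1/n₁ + 1/(k·n₁)) = σ²·(k+1)/(k·n₁).
So n₁ = (1 + 1/k)·((z_{α} + z_β)/d)² = 1.667 × (2.996/0.27)².
n₁ = 1.667 × 123.13 = 205.2.
Round up: n₁ = 206, giving n₂ = 1.5 × 206 = 309.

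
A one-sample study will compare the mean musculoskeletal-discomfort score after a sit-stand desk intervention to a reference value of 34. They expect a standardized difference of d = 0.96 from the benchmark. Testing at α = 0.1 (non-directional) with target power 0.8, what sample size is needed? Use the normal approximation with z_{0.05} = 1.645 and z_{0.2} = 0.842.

n = 7

For a one-sample test: n = ((z_{α/2} + z_β) / d)².
z_{α/2} + z_β = 1.645 + 0.842 = 2.487.
n = (2.487 / 0.96)² = 2.591² = 6.71.
Round up.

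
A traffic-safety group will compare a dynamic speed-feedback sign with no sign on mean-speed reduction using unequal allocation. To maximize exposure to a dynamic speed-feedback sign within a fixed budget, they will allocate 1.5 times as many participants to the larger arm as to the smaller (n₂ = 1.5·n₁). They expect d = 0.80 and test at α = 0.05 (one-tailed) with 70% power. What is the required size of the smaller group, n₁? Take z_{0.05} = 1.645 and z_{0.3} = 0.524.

n₁ = 13

With allocation ratio k = n₂/n₁ = 1.5, Var(x̄₁−x̄₂) = σ²(1/n₁ + 1/(k·n₁)) = σ²·(k+1)/(k·n₁).
So n₁ = (1 + 1/k)·((z_{α} + z_β)/d)² = 1.667 × (2.169/0.80)².
n₁ = 1.667 × 7.35 = 12.3.
Round up: n₁ = 13, giving n₂ = ⌈1.5 × 13⌉ = ⌈19.5⌉ = 20.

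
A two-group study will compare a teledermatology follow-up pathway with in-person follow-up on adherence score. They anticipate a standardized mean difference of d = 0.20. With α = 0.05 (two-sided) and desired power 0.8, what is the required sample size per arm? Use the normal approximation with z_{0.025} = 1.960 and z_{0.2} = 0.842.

For two independent groups with equal n: n = 2·((z_{α/2} + z_β) / d)².
z_{α/2} + z_β = 1.960 + 0.842 = 2.802.
n = 2 × (2.802 / 0.20)² = 2 × 14.010² = 2 × 196.28 = 392.6.
Round up to the next whole participant.

n = 393 per group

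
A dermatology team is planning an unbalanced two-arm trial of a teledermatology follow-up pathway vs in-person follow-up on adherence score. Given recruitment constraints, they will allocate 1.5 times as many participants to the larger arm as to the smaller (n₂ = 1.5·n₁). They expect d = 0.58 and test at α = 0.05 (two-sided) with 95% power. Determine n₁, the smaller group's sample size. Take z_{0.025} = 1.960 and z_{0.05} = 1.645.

n₁ = 65

With allocation ratio k = n₂/n₁ = 1.5, Var(x̄₁−x̄₂) = σ²(1/n₁ + 1/(k·n₁)) = σ²·(k+1)/(k·n₁).
So n₁ = (1 + 1/k)·((z_{α/2} + z_β)/d)² = 1.667 × (3.605/0.58)².
n₁ = 1.667 × 38.63 = 64.4.
Round up: n₁ = 65, giving n₂ = ⌈1.5 × 65⌉ = ⌈97.5⌉ = 98.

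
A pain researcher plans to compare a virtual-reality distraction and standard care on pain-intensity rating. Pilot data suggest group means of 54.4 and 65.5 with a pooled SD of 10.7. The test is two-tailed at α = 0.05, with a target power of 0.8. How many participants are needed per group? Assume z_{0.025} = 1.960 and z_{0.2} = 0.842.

n = 15 per group

Cohen's d = |M₁ − M₂| / SD_pooled = |54.4 − 65.5| / 10.7 = 11.1 / 10.7 = 1.037.
For two independent groups with equal n: n = 2·((z_{α/2} + z_β) / d)².
z_{α/2} + z_β = 1.960 + 0.842 = 2.802.
n = 2 × (2.802 / 1.037)² = 2 × 2.702² = 2 × 7.30 = 14.6.
Round up to the next whole participant.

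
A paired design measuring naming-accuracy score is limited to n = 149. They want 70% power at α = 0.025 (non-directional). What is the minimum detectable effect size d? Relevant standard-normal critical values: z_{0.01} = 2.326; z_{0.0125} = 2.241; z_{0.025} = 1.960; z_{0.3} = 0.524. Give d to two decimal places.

d_min ≈ 0.23

For a single sample (or paired design) of n = 149: d_min = (z_{α/2} + z_β)/√n.
z-sum = 2.241 + 0.524 = 2.765.
d_min = 2.765 / √149 = 2.765 / 12.207 = 0.227.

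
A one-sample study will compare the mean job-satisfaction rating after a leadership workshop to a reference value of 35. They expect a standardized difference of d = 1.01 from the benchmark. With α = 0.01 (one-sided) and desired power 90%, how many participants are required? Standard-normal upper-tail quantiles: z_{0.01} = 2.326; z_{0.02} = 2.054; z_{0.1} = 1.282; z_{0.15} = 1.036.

n = 13

For a one-sample test: n = ((z_{α} + z_β) / d)².
z_{α} + z_β = 2.326 + 1.282 = 3.608.
n = (3.608 / 1.01)² = 3.572² = 12.76.
Round up.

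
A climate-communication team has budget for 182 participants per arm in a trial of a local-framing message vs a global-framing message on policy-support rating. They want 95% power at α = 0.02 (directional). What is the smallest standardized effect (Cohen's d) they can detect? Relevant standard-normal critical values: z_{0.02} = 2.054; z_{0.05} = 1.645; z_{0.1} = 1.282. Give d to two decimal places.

d_min ≈ 0.39

For two independent groups of n = 182 each: d_min = (z_{α} + z_β)·√(2/n).
z-sum = 2.054 + 1.645 = 3.699.
d_min = 3.699 × √(2/182) = 3.699 × 0.1048 = 0.388.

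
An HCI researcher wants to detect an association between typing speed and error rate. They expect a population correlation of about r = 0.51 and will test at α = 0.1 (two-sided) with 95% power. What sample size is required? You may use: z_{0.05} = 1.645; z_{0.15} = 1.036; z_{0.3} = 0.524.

Fisher's z: C = ½·ln((1+r)/(1−r)) = ½·ln(3.0816) = 0.5627.
n = ((z_{α/2} + z_β)/C)² + 3.
(1.645 + 1.645) / 0.5627 = 3.290 / 0.5627 = 5.847.
n = 5.847² + 3 = 34.19 + 3 = 37.2.
Round up.

n = 38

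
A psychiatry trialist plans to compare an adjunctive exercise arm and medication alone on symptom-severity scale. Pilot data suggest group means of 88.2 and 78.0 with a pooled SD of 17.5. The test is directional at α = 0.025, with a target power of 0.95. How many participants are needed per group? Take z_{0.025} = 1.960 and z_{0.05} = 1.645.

n = 77 per group

Cohen's d = |M₁ − M₂| / SD_pooled = |88.2 − 78.0| / 17.5 = 10.2 / 17.5 = 0.583.
For two independent groups with equal n: n = 2·((z_{α} + z_β) / d)².
z_{α} + z_β = 1.960 + 1.645 = 3.605.
n = 2 × (3.605 / 0.583)² = 2 × 6.184² = 2 × 38.24 = 76.5.
Round up to the next whole participant.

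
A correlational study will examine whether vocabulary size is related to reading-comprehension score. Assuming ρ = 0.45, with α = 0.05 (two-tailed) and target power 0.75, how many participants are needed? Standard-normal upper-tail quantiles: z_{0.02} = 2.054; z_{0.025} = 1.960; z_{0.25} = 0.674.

n = 33

Fisher's z: C = ½·ln((1+r)/(1−r)) = ½·ln(2.6364) = 0.4847.
n = ((z_{α/2} + z_β)/C)² + 3.
(1.960 + 0.674) / 0.4847 = 2.634 / 0.4847 = 5.434.
n = 5.434² + 3 = 29.53 + 3 = 32.5.
Round up.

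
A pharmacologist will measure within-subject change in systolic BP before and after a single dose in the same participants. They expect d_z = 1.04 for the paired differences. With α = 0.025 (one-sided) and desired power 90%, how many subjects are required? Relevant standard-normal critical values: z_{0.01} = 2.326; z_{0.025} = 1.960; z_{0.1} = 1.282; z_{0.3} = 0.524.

n = 10 pairs

For a paired (one-sample on differences) test: n = ((z_{α} + z_β) / d)².
z_{α} + z_β = 1.960 + 1.282 = 3.242.
n = (3.242 / 1.04)² = 3.117² = 9.72.
Round up.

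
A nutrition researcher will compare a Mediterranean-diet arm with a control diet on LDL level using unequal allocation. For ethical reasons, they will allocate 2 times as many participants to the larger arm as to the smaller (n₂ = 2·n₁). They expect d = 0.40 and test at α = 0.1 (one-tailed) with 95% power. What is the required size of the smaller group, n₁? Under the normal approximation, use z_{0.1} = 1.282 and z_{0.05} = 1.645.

With allocation ratio k = n₂/n₁ = 2, Var(x̄₁−x̄₂) = σ²(1/n₁ + 1/(k·n₁)) = σ²·(k+1)/(k·n₁).
So n₁ = (1 + 1/k)·((z_{α} + z_β)/d)² = 1.500 × (2.927/0.40)².
n₁ = 1.500 × 53.55 = 80.3.
Round up: n₁ = 81, giving n₂ = 2 × 81 = 162.

n₁ = 81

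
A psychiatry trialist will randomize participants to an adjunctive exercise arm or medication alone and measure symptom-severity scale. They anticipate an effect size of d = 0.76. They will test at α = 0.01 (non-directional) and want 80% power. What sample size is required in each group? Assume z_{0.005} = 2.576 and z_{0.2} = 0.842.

For two independent groups with equal n: n = 2·((z_{α/2} + z_β) / d)².
z_{α/2} + z_β = 2.576 + 0.842 = 3.418.
n = 2 × (3.418 / 0.76)² = 2 × 4.497² = 2 × 20.23 = 40.5.
Round up to the next whole participant.

n = 41 per group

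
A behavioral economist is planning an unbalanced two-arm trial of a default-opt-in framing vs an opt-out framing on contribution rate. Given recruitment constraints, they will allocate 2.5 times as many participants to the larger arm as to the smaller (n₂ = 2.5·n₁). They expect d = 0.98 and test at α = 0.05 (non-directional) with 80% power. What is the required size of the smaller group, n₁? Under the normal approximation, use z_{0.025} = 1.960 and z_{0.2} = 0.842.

With allocation ratio k = n₂/n₁ = 2.5, Var(x̄₁−x̄₂) = σ²(1/n₁ + 1/(k·n₁)) = σ²·(k+1)/(k·n₁).
So n₁ = (1 + 1/k)·((z_{α/2} + z_β)/d)² = 1.400 × (2.802/0.98)².
n₁ = 1.400 × 8.17 = 11.4.
Round up: n₁ = 12, giving n₂ = 2.5 × 12 = 30.

n₁ = 12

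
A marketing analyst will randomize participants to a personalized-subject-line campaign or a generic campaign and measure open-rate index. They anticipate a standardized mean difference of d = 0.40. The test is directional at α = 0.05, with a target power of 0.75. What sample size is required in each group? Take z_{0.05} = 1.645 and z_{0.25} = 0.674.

For two independent groups with equal n: n = 2·((z_{α} + z_β) / d)².
z_{α} + z_β = 1.645 + 0.674 = 2.319.
n = 2 × (2.319 / 0.40)² = 2 × 5.797² = 2 × 33.61 = 67.2.
Round up to the next whole participant.

n = 68 per group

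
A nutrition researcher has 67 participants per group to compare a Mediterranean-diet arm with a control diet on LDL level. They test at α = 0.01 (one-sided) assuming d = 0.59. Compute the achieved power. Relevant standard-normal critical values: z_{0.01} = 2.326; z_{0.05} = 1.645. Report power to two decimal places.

For two equal groups, power = Φ(d·√(n/2) − z_{α}).
d·√(n/2) = 0.59 × √(67/2) = 0.59 × 5.788 = 3.415.
z_β = 3.415 − 2.326 = 1.089.
Power = Φ(1.089) = 0.862.

power ≈ 0.86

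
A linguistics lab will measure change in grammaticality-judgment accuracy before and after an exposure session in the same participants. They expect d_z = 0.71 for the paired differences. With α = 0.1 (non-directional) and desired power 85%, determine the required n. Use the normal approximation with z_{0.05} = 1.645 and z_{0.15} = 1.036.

n = 15 pairs

For a paired (one-sample on differences) test: n = ((z_{α/2} + z_β) / d)².
z_{α/2} + z_β = 1.645 + 1.036 = 2.681.
n = (2.681 / 0.71)² = 3.776² = 14.26.
Round up.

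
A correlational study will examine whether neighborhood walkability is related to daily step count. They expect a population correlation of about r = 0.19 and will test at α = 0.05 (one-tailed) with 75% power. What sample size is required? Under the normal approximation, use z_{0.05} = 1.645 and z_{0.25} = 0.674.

n = 149

Fisher's z: C = ½·ln((1+r)/(1−r)) = ½·ln(1.4691) = 0.1923.
n = ((z_{α} + z_β)/C)² + 3.
(1.645 + 0.674) / 0.1923 = 2.319 / 0.1923 = 12.059.
n = 12.059² + 3 = 145.43 + 3 = 148.4.
Round up.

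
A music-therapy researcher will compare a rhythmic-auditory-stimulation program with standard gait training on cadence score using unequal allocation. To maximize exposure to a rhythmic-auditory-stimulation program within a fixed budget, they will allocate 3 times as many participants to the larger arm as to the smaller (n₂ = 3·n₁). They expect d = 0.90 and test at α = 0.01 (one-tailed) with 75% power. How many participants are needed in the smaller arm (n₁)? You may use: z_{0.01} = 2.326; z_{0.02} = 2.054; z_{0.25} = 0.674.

With allocation ratio k = n₂/n₁ = 3, Var(x̄₁−x̄₂) = σ²(1/n₁ + 1/(k·n₁)) = σ²·(k+1)/(k·n₁).
So n₁ = (1 + 1/k)·((z_{α} + z_β)/d)² = 1.333 × (3.000/0.90)².
n₁ = 1.333 × 11.11 = 14.8.
Round up: n₁ = 15, giving n₂ = 3 × 15 = 45.

n₁ = 15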